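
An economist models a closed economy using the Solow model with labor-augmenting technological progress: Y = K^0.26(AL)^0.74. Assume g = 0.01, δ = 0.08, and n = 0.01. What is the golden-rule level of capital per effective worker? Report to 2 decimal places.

Break-even investment rate: n + g + δ = 0.01 + 0.01 + 0.08 = 0.1.
Maximizing c = f(k) − (n+g+δ)·k gives f'(k) = n+g+δ, i.e. 0.26·k^(0.26−1) = 0.1, so k_gold = (0.26/0.1)^(1/0.74) ≈ 3.6373.

k_gold ≈ 3.64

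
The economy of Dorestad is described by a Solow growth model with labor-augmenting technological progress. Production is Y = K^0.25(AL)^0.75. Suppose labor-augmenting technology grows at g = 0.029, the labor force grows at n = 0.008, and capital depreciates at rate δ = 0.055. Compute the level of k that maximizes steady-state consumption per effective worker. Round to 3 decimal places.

The effective depreciation rate is n + g + δ = 0.008 + 0.029 + 0.055 = 0.092.
Setting f'(k) = n+g+δ gives 0.25·k^(0.25−1) = 0.092, hence k_gold = (0.25/0.092)^(1/0.75) ≈ 3.7920.

k_gold ≈ 3.792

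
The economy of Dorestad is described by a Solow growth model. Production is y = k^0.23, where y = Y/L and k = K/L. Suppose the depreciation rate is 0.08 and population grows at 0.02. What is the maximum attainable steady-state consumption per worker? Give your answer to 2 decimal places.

c_gold ≈ 0.99

n + δ = 0.02 + 0.08 = 0.1.
Setting f'(k) = n+δ gives 0.23·k^(0.23−1) = 0.1, hence k_gold = (0.23/0.1)^(1/0.77) ≈ 2.9497.
y_gold = 2.9497^0.23 ≈ 1.2825.
c_gold = y_gold − (n+δ)·k_gold = 1.2825 − 0.1·2.9497 ≈ 0.9875.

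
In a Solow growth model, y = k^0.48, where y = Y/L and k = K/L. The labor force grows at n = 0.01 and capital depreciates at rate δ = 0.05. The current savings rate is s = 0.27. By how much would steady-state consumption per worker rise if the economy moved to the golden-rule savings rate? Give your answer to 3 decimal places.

Δc ≈ 0.619

n + δ = 0.01 + 0.05 = 0.06.
Current steady state (s = 0.27): k* = (0.27/0.06)^(1/0.52) ≈ 18.0376, y* = 18.0376^0.48 ≈ 4.0083, c* = (1−0.27)·4.0083 ≈ 2.9261.
Setting f'(k) = n+δ gives 0.48·k^(0.48−1) = 0.06, hence k_gold = (0.48/0.06)^(1/0.52) ≈ 54.5395.
y_gold = 54.5395^0.48 ≈ 6.8174, c_gold = y_gold − 0.06·k_gold ≈ 3.5451.
Gain: Δc = 3.5451 − 2.9261 ≈ 0.6190.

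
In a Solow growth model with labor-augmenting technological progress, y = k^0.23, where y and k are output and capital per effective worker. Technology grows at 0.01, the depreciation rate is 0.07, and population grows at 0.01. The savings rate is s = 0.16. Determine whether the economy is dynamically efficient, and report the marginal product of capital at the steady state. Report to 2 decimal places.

n + g + δ = 0.01 + 0.01 + 0.07 = 0.09.
Steady-state k*: s·k^0.23 = 0.09·k gives k* = (0.16/0.09)^(1/0.77) ≈ 2.1111.
MPK = 0.23·2.1111^(-0.77) ≈ 0.1294.
MPK > n+g+δ = 0.09, so the economy is dynamically efficient (under-saving).

dynamically efficient; MPK ≈ 0.13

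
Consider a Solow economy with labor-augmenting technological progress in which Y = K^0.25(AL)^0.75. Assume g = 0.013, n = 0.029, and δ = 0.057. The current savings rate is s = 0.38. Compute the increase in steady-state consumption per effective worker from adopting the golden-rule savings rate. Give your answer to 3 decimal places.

Δc ≈ 0.051

The effective depreciation rate is n + g + δ = 0.029 + 0.013 + 0.057 = 0.099.
Current steady state (s = 0.38): k* = (0.38/0.099)^(1/0.75) ≈ 6.0099, y* = 6.0099^0.25 ≈ 1.5657, c* = (1−0.38)·1.5657 ≈ 0.9708.
Maximizing c = f(k) − (n+g+δ)·k gives f'(k) = n+g+δ, i.e. 0.25·k^(0.25−1) = 0.099, so k_gold = (0.25/0.099)^(1/0.75) ≈ 3.4388.
y_gold = 3.4388^0.25 ≈ 1.3618, c_gold = y_gold − 0.099·k_gold ≈ 1.0213.
Gain: Δc = 1.0213 − 0.9708 ≈ 0.0506.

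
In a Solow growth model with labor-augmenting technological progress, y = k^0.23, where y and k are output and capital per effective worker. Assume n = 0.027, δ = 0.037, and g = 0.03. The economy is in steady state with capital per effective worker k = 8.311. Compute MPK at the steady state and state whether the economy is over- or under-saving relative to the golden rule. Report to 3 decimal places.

Break-even investment rate: n + g + δ = 0.027 + 0.03 + 0.037 = 0.094.
MPK = 0.23·k^(0.23−1) = 0.23·8.311^(-0.77) ≈ 0.0450.
MPK < 0.094, so the economy is dynamically inefficient (over-saving).

over-saving; MPK ≈ 0.045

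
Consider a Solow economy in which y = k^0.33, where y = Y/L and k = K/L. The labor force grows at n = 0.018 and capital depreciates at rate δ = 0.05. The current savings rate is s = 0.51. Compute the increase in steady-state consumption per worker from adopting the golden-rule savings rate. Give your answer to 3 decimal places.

Δc ≈ 0.137

The effective depreciation rate is n + δ = 0.018 + 0.05 = 0.068.
Current steady state (s = 0.51): k* = (0.51/0.068)^(1/0.67) ≈ 20.2331, y* = 20.2331^0.33 ≈ 2.6977, c* = (1−0.51)·2.6977 ≈ 1.3219.
Maximizing c = f(k) − (n+δ)·k gives f'(k) = n+δ, i.e. 0.33·k^(0.33−1) = 0.068, so k_gold = (0.33/0.068)^(1/0.67) ≈ 10.5655.
y_gold = 10.5655^0.33 ≈ 2.1771, c_gold = y_gold − 0.068·k_gold ≈ 1.4587.
Gain: Δc = 1.4587 − 1.3219 ≈ 0.1368.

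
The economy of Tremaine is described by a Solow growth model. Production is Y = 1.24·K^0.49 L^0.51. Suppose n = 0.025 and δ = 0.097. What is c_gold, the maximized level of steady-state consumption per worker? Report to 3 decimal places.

c_gold ≈ 2.957

n + δ = 0.025 + 0.097 = 0.122.
Golden rule sets MPK = n+δ: 0.49·1.24·k^(0.49−1) = 0.122, so k_gold = (0.49·1.24/0.122)^(1/0.51) ≈ 23.2902.
y_gold = 1.24·23.2902^0.49 ≈ 5.7988.
c_gold = y_gold − (n+δ)·k_gold = 5.7988 − 0.122·23.2902 ≈ 2.9574.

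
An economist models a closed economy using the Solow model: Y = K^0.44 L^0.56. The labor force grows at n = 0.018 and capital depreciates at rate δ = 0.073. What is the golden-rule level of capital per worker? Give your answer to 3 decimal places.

k_gold ≈ 16.679

The effective depreciation rate is n + δ = 0.018 + 0.073 = 0.091.
Setting f'(k) = n+δ gives 0.44·k^(0.44−1) = 0.091, hence k_gold = (0.44/0.091)^(1/0.56) ≈ 16.6787.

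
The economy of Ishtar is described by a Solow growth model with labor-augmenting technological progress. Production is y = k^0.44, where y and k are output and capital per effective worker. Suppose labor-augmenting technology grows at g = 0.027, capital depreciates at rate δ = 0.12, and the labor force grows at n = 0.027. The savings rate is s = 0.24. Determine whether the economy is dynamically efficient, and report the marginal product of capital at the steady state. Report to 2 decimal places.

n + g + δ = 0.027 + 0.027 + 0.12 = 0.174.
Steady-state k*: s·k^0.44 = 0.174·k gives k* = (0.24/0.174)^(1/0.56) ≈ 1.7758.
MPK = 0.44·1.7758^(-0.56) ≈ 0.3190.
MPK > n+g+δ = 0.174, so the economy is dynamically efficient (under-saving).

dynamically efficient; MPK ≈ 0.32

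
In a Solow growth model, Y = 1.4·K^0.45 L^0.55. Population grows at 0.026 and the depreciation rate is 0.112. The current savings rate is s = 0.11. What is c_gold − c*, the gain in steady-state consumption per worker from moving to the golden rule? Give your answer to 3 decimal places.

The effective depreciation rate is n + δ = 0.026 + 0.112 = 0.138.
Current steady state (s = 0.11): k* = (0.11·1.4/0.138)^(1/0.55) ≈ 1.2207, y* = 1.4·1.2207^0.45 ≈ 1.5315, c* = (1−0.11)·1.5315 ≈ 1.3630.
Golden rule sets MPK = n+δ: 0.45·1.4·k^(0.45−1) = 0.138, so k_gold = (0.45·1.4/0.138)^(1/0.55) ≈ 15.8132.
y_gold = 1.4·15.8132^0.45 ≈ 4.8494, c_gold = y_gold − 0.138·k_gold ≈ 2.6672.
Gain: Δc = 2.6672 − 1.3630 ≈ 1.3042.

Δc ≈ 1.304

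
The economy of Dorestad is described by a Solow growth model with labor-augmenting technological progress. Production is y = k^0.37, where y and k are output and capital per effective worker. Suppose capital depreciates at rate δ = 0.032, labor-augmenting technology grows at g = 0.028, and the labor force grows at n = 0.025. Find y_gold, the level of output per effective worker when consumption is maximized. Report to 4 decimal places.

Break-even investment rate: n + g + δ = 0.025 + 0.028 + 0.032 = 0.085.
At the golden rule the marginal product of capital equals n+g+δ: 0.37·k^(0.37−1) = 0.085. Solving, k_gold = (0.37/0.085)^(1/0.63) ≈ 10.3262.
Output: y_gold = k_gold^0.37 = 10.3262^0.37 ≈ 2.3722.

y_gold ≈ 2.3722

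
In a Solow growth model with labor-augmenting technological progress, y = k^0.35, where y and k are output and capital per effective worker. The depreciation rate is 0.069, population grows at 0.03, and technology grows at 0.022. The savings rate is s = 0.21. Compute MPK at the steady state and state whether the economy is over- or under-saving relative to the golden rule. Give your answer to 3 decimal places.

under-saving; MPK ≈ 0.202

Capital per effective worker breaks even when investment replaces (n + g + δ)·k; here n + g + δ = 0.121.
Steady-state k*: s·k^0.35 = 0.121·k gives k* = (0.21/0.121)^(1/0.65) ≈ 2.3354.
MPK = 0.35·2.3354^(-0.65) ≈ 0.2017.
MPK > n+g+δ = 0.121, so the economy is dynamically efficient (under-saving).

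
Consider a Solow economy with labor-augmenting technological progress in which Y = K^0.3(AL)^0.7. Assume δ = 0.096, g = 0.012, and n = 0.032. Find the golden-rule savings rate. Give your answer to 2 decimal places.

s_gold = 0.30

n + g + δ = 0.032 + 0.012 + 0.096 = 0.14.
At the golden rule MPK = n+g+δ, and in any Cobb-Douglas steady state s = (n+g+δ)·k/y = MPK·k/y = capital's share 0.3.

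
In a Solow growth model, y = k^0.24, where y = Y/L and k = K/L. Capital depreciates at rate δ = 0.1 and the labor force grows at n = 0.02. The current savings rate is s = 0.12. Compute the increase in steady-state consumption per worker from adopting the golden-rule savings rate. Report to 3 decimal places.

Δc ≈ 0.066

Break-even investment rate: n + δ = 0.02 + 0.1 = 0.12.
Current steady state (s = 0.12): k* = (0.12/0.12)^(1/0.76) ≈ 1.0000, y* = 1.0000^0.24 ≈ 1.0000, c* = (1−0.12)·1.0000 ≈ 0.8800.
Golden rule sets MPK = n+δ: 0.24·k^(0.24−1) = 0.12, so k_gold = (0.24/0.12)^(1/0.76) ≈ 2.4894.
y_gold = 2.4894^0.24 ≈ 1.2447, c_gold = y_gold − 0.12·k_gold ≈ 0.9460.
Gain: Δc = 0.9460 − 0.8800 ≈ 0.0660.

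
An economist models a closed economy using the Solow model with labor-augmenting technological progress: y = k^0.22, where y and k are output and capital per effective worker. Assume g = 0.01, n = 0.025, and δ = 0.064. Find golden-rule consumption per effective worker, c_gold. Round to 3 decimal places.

c_gold ≈ 0.977

Capital per effective worker breaks even when investment replaces (n + g + δ)·k; here n + g + δ = 0.099.
Setting f'(k) = n+g+δ gives 0.22·k^(0.22−1) = 0.099, hence k_gold = (0.22/0.099)^(1/0.78) ≈ 2.7836.
y_gold = 2.7836^0.22 ≈ 1.2526.
c_gold = y_gold − (n+g+δ)·k_gold = 1.2526 − 0.099·2.7836 ≈ 0.9770.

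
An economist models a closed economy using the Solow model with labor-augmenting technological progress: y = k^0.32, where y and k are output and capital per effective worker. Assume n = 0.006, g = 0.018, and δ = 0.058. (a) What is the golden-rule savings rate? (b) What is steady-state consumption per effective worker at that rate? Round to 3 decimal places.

(a) s_gold = 0.320; (b) c_gold ≈ 1.291

Break-even investment rate: n + g + δ = 0.006 + 0.018 + 0.058 = 0.082.
For Cobb-Douglas, s_gold equals capital's share: s_gold = 0.32.
Setting f'(k) = n+g+δ gives 0.32·k^(0.32−1) = 0.082, hence k_gold = (0.32/0.082)^(1/0.68) ≈ 7.4065.
y_gold = 7.4065^0.32 ≈ 1.8979; c_gold = (1−0.32)·y_gold ≈ 1.2906.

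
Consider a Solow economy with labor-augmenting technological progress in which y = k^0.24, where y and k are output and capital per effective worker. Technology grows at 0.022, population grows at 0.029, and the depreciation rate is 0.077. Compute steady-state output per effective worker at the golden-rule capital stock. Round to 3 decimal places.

Capital per effective worker breaks even when investment replaces (n + g + δ)·k; here n + g + δ = 0.128.
At the golden rule the marginal product of capital equals n+g+δ: 0.24·k^(0.24−1) = 0.128. Solving, k_gold = (0.24/0.128)^(1/0.76) ≈ 2.2867.
Output: y_gold = k_gold^0.24 = 2.2867^0.24 ≈ 1.2196.

y_gold ≈ 1.220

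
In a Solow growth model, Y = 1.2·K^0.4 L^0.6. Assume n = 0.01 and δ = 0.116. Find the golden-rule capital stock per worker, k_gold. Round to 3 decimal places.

Capital per worker breaks even when investment replaces (n + δ)·k; here n + δ = 0.126.
Maximizing c = f(k) − (n+δ)·k gives f'(k) = n+δ, i.e. 0.4·1.2·k^(0.4−1) = 0.126, so k_gold = (0.4·1.2/0.126)^(1/0.6) ≈ 9.2922.

k_gold ≈ 9.292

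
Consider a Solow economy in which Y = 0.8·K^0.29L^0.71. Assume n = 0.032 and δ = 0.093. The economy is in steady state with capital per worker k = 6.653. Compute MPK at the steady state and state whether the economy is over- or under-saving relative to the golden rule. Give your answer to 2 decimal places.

over-saving; MPK ≈ 0.06

Break-even investment rate: n + δ = 0.032 + 0.093 = 0.125.
MPK = 0.29·0.8·k^(0.29−1) = 0.29·0.8·6.653^(-0.71) ≈ 0.0604.
MPK < 0.125, so the economy is dynamically inefficient (over-saving).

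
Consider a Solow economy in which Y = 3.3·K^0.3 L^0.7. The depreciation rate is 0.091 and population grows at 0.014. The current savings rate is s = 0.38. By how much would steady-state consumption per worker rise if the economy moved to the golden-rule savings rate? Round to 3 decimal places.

The effective depreciation rate is n + δ = 0.014 + 0.091 = 0.105.
Current steady state (s = 0.38): k* = (0.38·3.3/0.105)^(1/0.7) ≈ 34.5721, y* = 3.3·34.5721^0.3 ≈ 9.5528, c* = (1−0.38)·9.5528 ≈ 5.9228.
Setting f'(k) = n+δ gives 0.3·3.3·k^(0.3−1) = 0.105, hence k_gold = (0.3·3.3/0.105)^(1/0.7) ≈ 24.6641.
y_gold = 3.3·24.6641^0.3 ≈ 8.6324, c_gold = y_gold − 0.105·k_gold ≈ 6.0427.
Gain: Δc = 6.0427 − 5.9228 ≈ 0.1200.

Δc ≈ 0.120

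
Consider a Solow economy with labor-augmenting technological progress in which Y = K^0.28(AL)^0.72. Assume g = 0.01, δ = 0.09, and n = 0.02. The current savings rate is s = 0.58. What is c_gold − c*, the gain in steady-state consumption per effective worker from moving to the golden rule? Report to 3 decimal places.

Δc ≈ 0.226

Break-even investment rate: n + g + δ = 0.02 + 0.01 + 0.09 = 0.12.
Current steady state (s = 0.58): k* = (0.58/0.12)^(1/0.72) ≈ 8.9195, y* = 8.9195^0.28 ≈ 1.8454, c* = (1−0.58)·1.8454 ≈ 0.7751.
Maximizing c = f(k) − (n+g+δ)·k gives f'(k) = n+g+δ, i.e. 0.28·k^(0.28−1) = 0.12, so k_gold = (0.28/0.12)^(1/0.72) ≈ 3.2440.
y_gold = 3.2440^0.28 ≈ 1.3903, c_gold = y_gold − 0.12·k_gold ≈ 1.0010.
Gain: Δc = 1.0010 − 0.7751 ≈ 0.2259.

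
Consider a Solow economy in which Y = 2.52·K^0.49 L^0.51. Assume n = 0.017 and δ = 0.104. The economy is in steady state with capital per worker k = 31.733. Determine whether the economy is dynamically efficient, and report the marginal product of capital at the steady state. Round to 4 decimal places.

dynamically efficient; MPK ≈ 0.2118

The effective depreciation rate is n + δ = 0.017 + 0.104 = 0.121.
MPK = 0.49·2.52·k^(0.49−1) = 0.49·2.52·31.733^(-0.51) ≈ 0.2118.
MPK > 0.121, so the economy is dynamically efficient (under-saving).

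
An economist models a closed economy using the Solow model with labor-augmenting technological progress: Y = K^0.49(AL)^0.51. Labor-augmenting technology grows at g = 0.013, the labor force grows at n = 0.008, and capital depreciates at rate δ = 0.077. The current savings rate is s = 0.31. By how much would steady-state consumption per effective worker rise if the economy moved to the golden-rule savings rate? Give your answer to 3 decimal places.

Δc ≈ 0.308

Break-even investment rate: n + g + δ = 0.008 + 0.013 + 0.077 = 0.098.
Current steady state (s = 0.31): k* = (0.31/0.098)^(1/0.51) ≈ 9.5644, y* = 9.5644^0.49 ≈ 3.0236, c* = (1−0.31)·3.0236 ≈ 2.0863.
Maximizing c = f(k) − (n+g+δ)·k gives f'(k) = n+g+δ, i.e. 0.49·k^(0.49−1) = 0.098, so k_gold = (0.49/0.098)^(1/0.51) ≈ 23.4709.
y_gold = 23.4709^0.49 ≈ 4.6942, c_gold = y_gold − 0.098·k_gold ≈ 2.3940.
Gain: Δc = 2.3940 − 2.0863 ≈ 0.3078.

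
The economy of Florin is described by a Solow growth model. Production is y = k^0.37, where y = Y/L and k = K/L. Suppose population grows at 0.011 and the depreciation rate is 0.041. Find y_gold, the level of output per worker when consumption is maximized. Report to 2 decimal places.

Break-even investment rate: n + δ = 0.011 + 0.041 = 0.052.
Maximizing c = f(k) − (n+δ)·k gives f'(k) = n+δ, i.e. 0.37·k^(0.37−1) = 0.052, so k_gold = (0.37/0.052)^(1/0.63) ≈ 22.5266.
Output: y_gold = k_gold^0.37 = 22.5266^0.37 ≈ 3.1659.

y_gold ≈ 3.17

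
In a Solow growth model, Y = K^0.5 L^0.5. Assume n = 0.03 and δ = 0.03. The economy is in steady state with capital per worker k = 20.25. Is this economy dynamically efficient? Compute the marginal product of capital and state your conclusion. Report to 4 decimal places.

n + δ = 0.03 + 0.03 = 0.06.
MPK = 0.5·k^(0.5−1) = 0.5·20.25^(-0.5) ≈ 0.1111.
MPK > 0.06, so the economy is dynamically efficient (under-saving).

dynamically efficient; MPK ≈ 0.1111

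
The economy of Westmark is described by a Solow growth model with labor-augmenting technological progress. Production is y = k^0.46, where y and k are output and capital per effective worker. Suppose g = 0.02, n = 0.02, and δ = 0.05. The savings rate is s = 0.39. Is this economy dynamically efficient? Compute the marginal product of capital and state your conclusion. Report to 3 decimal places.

dynamically efficient; MPK ≈ 0.106

Capital per effective worker breaks even when investment replaces (n + g + δ)·k; here n + g + δ = 0.09.
Steady-state k*: s·k^0.46 = 0.09·k gives k* = (0.39/0.09)^(1/0.54) ≈ 15.1112.
MPK = 0.46·15.1112^(-0.54) ≈ 0.1062.
MPK > n+g+δ = 0.09, so the economy is dynamically efficient (under-saving).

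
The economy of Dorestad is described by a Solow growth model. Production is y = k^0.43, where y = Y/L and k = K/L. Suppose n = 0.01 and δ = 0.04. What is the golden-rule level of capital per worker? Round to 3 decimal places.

k_gold ≈ 43.598

The effective depreciation rate is n + δ = 0.01 + 0.04 = 0.05.
At the golden rule the marginal product of capital equals n+δ: 0.43·k^(0.43−1) = 0.05. Solving, k_gold = (0.43/0.05)^(1/0.57) ≈ 43.5984.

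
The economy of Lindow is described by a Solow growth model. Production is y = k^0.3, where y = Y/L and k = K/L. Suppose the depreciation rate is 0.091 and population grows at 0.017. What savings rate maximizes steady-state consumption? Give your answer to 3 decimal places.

s_gold = 0.300

Break-even investment rate: n + δ = 0.017 + 0.091 = 0.108.
At the golden rule MPK = n+δ, and in any Cobb-Douglas steady state s = (n+δ)·k/y = MPK·k/y = capital's share 0.3.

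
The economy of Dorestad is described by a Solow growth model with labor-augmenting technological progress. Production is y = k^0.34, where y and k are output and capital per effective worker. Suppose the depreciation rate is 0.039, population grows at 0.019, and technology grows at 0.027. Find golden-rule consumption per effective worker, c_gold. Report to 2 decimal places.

n + g + δ = 0.019 + 0.027 + 0.039 = 0.085.
Golden rule sets MPK = n+g+δ: 0.34·k^(0.34−1) = 0.085, so k_gold = (0.34/0.085)^(1/0.66) ≈ 8.1698.
y_gold = 8.1698^0.34 ≈ 2.0425.
c_gold = y_gold − (n+g+δ)·k_gold = 2.0425 − 0.085·8.1698 ≈ 1.3480.

c_gold ≈ 1.35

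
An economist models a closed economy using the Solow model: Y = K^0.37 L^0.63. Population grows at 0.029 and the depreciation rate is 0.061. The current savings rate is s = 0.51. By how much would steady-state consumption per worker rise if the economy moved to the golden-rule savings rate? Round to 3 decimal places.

The effective depreciation rate is n + δ = 0.029 + 0.061 = 0.09.
Current steady state (s = 0.51): k* = (0.51/0.09)^(1/0.63) ≈ 15.6949, y* = 15.6949^0.37 ≈ 2.7697, c* = (1−0.51)·2.7697 ≈ 1.3571.
Golden rule sets MPK = n+δ: 0.37·k^(0.37−1) = 0.09, so k_gold = (0.37/0.09)^(1/0.63) ≈ 9.4306.
y_gold = 9.4306^0.37 ≈ 2.2939, c_gold = y_gold − 0.09·k_gold ≈ 1.4452.
Gain: Δc = 1.4452 − 1.3571 ≈ 0.0880.

Δc ≈ 0.088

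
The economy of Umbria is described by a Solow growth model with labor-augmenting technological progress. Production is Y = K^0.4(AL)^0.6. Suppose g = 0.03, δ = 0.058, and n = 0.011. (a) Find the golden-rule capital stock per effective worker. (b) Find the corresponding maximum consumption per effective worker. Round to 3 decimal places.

Break-even investment rate: n + g + δ = 0.011 + 0.03 + 0.058 = 0.099.
Maximizing c = f(k) − (n+g+δ)·k gives f'(k) = n+g+δ, i.e. 0.4·k^(0.4−1) = 0.099, so k_gold = (0.4/0.099)^(1/0.6) ≈ 10.2496.
y_gold = 10.2496^0.4 ≈ 2.5368; c_gold = y_gold − 0.099·k_gold ≈ 1.5221.

(a) k_gold ≈ 10.250; (b) c_gold ≈ 1.522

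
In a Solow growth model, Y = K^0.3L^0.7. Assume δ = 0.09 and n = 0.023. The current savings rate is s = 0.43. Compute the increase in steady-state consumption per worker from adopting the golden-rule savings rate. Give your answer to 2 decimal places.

Δc ≈ 0.05

The effective depreciation rate is n + δ = 0.023 + 0.09 = 0.113.
Current steady state (s = 0.43): k* = (0.43/0.113)^(1/0.7) ≈ 6.7473, y* = 6.7473^0.3 ≈ 1.7731, c* = (1−0.43)·1.7731 ≈ 1.0107.
Golden rule sets MPK = n+δ: 0.3·k^(0.3−1) = 0.113, so k_gold = (0.3/0.113)^(1/0.7) ≈ 4.0344.
y_gold = 4.0344^0.3 ≈ 1.5196, c_gold = y_gold − 0.113·k_gold ≈ 1.0637.
Gain: Δc = 1.0637 − 1.0107 ≈ 0.0530.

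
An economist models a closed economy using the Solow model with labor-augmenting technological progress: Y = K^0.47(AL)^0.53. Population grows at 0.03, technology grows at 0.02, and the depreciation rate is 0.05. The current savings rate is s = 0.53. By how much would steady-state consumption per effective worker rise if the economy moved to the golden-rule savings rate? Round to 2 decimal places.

Δc ≈ 0.03

Break-even investment rate: n + g + δ = 0.03 + 0.02 + 0.05 = 0.1.
Current steady state (s = 0.53): k* = (0.53/0.1)^(1/0.53) ≈ 23.2572, y* = 23.2572^0.47 ≈ 4.3882, c* = (1−0.53)·4.3882 ≈ 2.0624.
Golden rule sets MPK = n+g+δ: 0.47·k^(0.47−1) = 0.1, so k_gold = (0.47/0.1)^(1/0.53) ≈ 18.5400.
y_gold = 18.5400^0.47 ≈ 3.9447, c_gold = y_gold − 0.1·k_gold ≈ 2.0907.
Gain: Δc = 2.0907 − 2.0624 ≈ 0.0282.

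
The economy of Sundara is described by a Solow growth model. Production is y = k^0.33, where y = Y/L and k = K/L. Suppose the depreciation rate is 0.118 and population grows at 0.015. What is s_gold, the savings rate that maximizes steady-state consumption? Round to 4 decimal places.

s_gold = 0.3300

Break-even investment rate: n + δ = 0.015 + 0.118 = 0.133.
At the golden rule MPK = n+δ, and in any Cobb-Douglas steady state s = (n+δ)·k/y = MPK·k/y = capital's share 0.33.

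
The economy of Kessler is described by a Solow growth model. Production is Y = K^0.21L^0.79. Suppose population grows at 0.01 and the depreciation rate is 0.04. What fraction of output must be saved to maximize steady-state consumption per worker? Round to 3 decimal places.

Break-even investment rate: n + δ = 0.01 + 0.04 = 0.05.
At the golden rule MPK = n+δ, and in any Cobb-Douglas steady state s = (n+δ)·k/y = MPK·k/y = capital's share 0.21.

s_gold = 0.210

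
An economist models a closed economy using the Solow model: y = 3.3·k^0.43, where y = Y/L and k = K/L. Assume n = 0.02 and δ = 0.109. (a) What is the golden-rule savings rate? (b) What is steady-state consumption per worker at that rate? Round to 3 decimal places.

(a) s_gold = 0.430; (b) c_gold ≈ 11.482

Break-even investment rate: n + δ = 0.02 + 0.109 = 0.129.
For Cobb-Douglas, s_gold equals capital's share: s_gold = 0.43.
Setting f'(k) = n+δ gives 0.43·3.3·k^(0.43−1) = 0.129, hence k_gold = (0.43·3.3/0.129)^(1/0.57) ≈ 67.1436.
y_gold = 3.3·67.1436^0.43 ≈ 20.1431; c_gold = (1−0.43)·y_gold ≈ 11.4816.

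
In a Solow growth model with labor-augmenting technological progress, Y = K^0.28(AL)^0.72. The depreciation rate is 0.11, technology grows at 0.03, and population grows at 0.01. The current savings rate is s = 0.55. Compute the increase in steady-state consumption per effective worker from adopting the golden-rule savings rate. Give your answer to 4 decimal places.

Δc ≈ 0.1719

The effective depreciation rate is n + g + δ = 0.01 + 0.03 + 0.11 = 0.15.
Current steady state (s = 0.55): k* = (0.55/0.15)^(1/0.72) ≈ 6.0773, y* = 6.0773^0.28 ≈ 1.6574, c* = (1−0.55)·1.6574 ≈ 0.7458.
Golden rule sets MPK = n+g+δ: 0.28·k^(0.28−1) = 0.15, so k_gold = (0.28/0.15)^(1/0.72) ≈ 2.3795.
y_gold = 2.3795^0.28 ≈ 1.2747, c_gold = y_gold − 0.15·k_gold ≈ 0.9178.
Gain: Δc = 0.9178 − 0.7458 ≈ 0.1719.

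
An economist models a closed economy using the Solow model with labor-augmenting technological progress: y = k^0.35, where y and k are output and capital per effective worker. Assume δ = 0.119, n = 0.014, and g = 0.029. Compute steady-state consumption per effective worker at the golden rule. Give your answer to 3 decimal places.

The effective depreciation rate is n + g + δ = 0.014 + 0.029 + 0.119 = 0.162.
Golden rule sets MPK = n+g+δ: 0.35·k^(0.35−1) = 0.162, so k_gold = (0.35/0.162)^(1/0.65) ≈ 3.2711.
y_gold = 3.2711^0.35 ≈ 1.5141.
c_gold = y_gold − (n+g+δ)·k_gold = 1.5141 − 0.162·3.2711 ≈ 0.9841.

c_gold ≈ 0.984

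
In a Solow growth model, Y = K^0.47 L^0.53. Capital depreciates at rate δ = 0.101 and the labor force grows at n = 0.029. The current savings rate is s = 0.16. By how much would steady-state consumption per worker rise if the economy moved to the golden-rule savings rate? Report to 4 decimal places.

Δc ≈ 0.6469

Break-even investment rate: n + δ = 0.029 + 0.101 = 0.13.
Current steady state (s = 0.16): k* = (0.16/0.13)^(1/0.53) ≈ 1.4796, y* = 1.4796^0.47 ≈ 1.2022, c* = (1−0.16)·1.2022 ≈ 1.0098.
At the golden rule the marginal product of capital equals n+δ: 0.47·k^(0.47−1) = 0.13. Solving, k_gold = (0.47/0.13)^(1/0.53) ≈ 11.3011.
y_gold = 11.3011^0.47 ≈ 3.1258, c_gold = y_gold − 0.13·k_gold ≈ 1.6567.
Gain: Δc = 1.6567 − 1.0098 ≈ 0.6469.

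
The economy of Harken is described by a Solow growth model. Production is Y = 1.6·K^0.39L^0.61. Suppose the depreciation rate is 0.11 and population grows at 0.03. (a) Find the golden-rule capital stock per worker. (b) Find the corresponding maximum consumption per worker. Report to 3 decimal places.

(a) k_gold ≈ 11.588; (b) c_gold ≈ 2.538

n + δ = 0.03 + 0.11 = 0.14.
Golden rule sets MPK = n+δ: 0.39·1.6·k^(0.39−1) = 0.14, so k_gold = (0.39·1.6/0.14)^(1/0.61) ≈ 11.5885.
y_gold = 1.6·11.5885^0.39 ≈ 4.1600; c_gold = y_gold − 0.14·k_gold ≈ 2.5376.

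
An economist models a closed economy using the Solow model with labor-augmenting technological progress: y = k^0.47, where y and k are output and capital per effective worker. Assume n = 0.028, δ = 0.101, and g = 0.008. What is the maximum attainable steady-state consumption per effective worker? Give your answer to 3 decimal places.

Break-even investment rate: n + g + δ = 0.028 + 0.008 + 0.101 = 0.137.
At the golden rule the marginal product of capital equals n+g+δ: 0.47·k^(0.47−1) = 0.137. Solving, k_gold = (0.47/0.137)^(1/0.53) ≈ 10.2364.
y_gold = 10.2364^0.47 ≈ 2.9838.
c_gold = y_gold − (n+g+δ)·k_gold = 2.9838 − 0.137·10.2364 ≈ 1.5814.

c_gold ≈ 1.581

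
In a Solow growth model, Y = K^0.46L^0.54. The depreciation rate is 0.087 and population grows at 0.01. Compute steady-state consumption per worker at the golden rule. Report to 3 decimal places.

Break-even investment rate: n + δ = 0.01 + 0.087 = 0.097.
Maximizing c = f(k) − (n+δ)·k gives f'(k) = n+δ, i.e. 0.46·k^(0.46−1) = 0.097, so k_gold = (0.46/0.097)^(1/0.54) ≈ 17.8577.
y_gold = 17.8577^0.46 ≈ 3.7657.
c_gold = y_gold − (n+δ)·k_gold = 3.7657 − 0.097·17.8577 ≈ 2.0335.

c_gold ≈ 2.033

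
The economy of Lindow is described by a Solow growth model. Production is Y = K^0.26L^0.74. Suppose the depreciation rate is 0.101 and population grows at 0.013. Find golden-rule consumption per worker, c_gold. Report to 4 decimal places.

n + δ = 0.013 + 0.101 = 0.114.
At the golden rule the marginal product of capital equals n+δ: 0.26·k^(0.26−1) = 0.114. Solving, k_gold = (0.26/0.114)^(1/0.74) ≈ 3.0470.
y_gold = 3.0470^0.26 ≈ 1.3360.
c_gold = y_gold − (n+δ)·k_gold = 1.3360 − 0.114·3.0470 ≈ 0.9886.

c_gold ≈ 0.9886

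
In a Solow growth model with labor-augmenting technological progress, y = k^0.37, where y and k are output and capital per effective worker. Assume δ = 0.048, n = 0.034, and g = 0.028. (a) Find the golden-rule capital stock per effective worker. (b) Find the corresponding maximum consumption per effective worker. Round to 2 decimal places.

(a) k_gold ≈ 6.86; (b) c_gold ≈ 1.28

Capital per effective worker breaks even when investment replaces (n + g + δ)·k; here n + g + δ = 0.11.
At the golden rule the marginal product of capital equals n+g+δ: 0.37·k^(0.37−1) = 0.11. Solving, k_gold = (0.37/0.11)^(1/0.63) ≈ 6.8581.
y_gold = 6.8581^0.37 ≈ 2.0389; c_gold = y_gold − 0.11·k_gold ≈ 1.2845.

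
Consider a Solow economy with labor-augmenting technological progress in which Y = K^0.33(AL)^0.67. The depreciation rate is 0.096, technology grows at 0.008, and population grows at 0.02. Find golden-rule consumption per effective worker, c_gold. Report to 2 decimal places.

n + g + δ = 0.02 + 0.008 + 0.096 = 0.124.
Golden rule sets MPK = n+g+δ: 0.33·k^(0.33−1) = 0.124, so k_gold = (0.33/0.124)^(1/0.67) ≈ 4.3099.
y_gold = 4.3099^0.33 ≈ 1.6195.
c_gold = y_gold − (n+g+δ)·k_gold = 1.6195 − 0.124·4.3099 ≈ 1.0850.

c_gold ≈ 1.09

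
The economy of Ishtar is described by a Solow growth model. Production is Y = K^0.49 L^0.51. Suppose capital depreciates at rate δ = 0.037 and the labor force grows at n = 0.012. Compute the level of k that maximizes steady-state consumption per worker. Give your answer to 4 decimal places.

Capital per worker breaks even when investment replaces (n + δ)·k; here n + δ = 0.049.
Maximizing c = f(k) − (n+δ)·k gives f'(k) = n+δ, i.e. 0.49·k^(0.49−1) = 0.049, so k_gold = (0.49/0.049)^(1/0.51) ≈ 91.3659.

k_gold ≈ 91.3659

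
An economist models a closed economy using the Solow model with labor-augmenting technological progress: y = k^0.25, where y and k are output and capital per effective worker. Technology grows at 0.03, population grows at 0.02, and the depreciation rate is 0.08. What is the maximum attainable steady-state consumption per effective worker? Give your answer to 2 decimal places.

Break-even investment rate: n + g + δ = 0.02 + 0.03 + 0.08 = 0.13.
Setting f'(k) = n+g+δ gives 0.25·k^(0.25−1) = 0.13, hence k_gold = (0.25/0.13)^(1/0.75) ≈ 2.3915.
y_gold = 2.3915^0.25 ≈ 1.2436.
c_gold = y_gold − (n+g+δ)·k_gold = 1.2436 − 0.13·2.3915 ≈ 0.9327.

c_gold ≈ 0.93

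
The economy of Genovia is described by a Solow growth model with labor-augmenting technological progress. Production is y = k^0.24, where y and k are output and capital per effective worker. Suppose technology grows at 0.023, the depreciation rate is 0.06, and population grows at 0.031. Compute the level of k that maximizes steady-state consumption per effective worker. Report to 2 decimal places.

Capital per effective worker breaks even when investment replaces (n + g + δ)·k; here n + g + δ = 0.114.
Setting f'(k) = n+g+δ gives 0.24·k^(0.24−1) = 0.114, hence k_gold = (0.24/0.114)^(1/0.76) ≈ 2.6632.

k_gold ≈ 2.66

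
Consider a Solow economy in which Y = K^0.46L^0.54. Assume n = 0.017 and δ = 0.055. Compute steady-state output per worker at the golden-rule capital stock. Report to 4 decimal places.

y_gold ≈ 4.8540

Break-even investment rate: n + δ = 0.017 + 0.055 = 0.072.
At the golden rule the marginal product of capital equals n+δ: 0.46·k^(0.46−1) = 0.072. Solving, k_gold = (0.46/0.072)^(1/0.54) ≈ 31.0119.
Output: y_gold = k_gold^0.46 = 31.0119^0.46 ≈ 4.8540.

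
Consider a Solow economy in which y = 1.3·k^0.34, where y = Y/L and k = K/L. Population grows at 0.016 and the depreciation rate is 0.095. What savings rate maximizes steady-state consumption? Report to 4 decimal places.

s_gold = 0.3400

Capital per worker breaks even when investment replaces (n + δ)·k; here n + δ = 0.111.
At the golden rule MPK = n+δ, and in any Cobb-Douglas steady state s = (n+δ)·k/y = MPK·k/y = capital's share 0.34.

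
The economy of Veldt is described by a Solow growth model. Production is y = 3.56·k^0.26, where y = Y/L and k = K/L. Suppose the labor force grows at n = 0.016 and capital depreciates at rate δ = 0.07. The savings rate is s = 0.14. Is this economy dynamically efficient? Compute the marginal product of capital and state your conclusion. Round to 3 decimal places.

The effective depreciation rate is n + δ = 0.016 + 0.07 = 0.086.
Steady-state k*: s·A·k^0.26 = 0.086·k gives k* = (0.14·3.56/0.086)^(1/0.74) ≈ 10.7446.
MPK = 0.26·3.56·10.7446^(-0.74) ≈ 0.1597.
MPK > n+δ = 0.086, so the economy is dynamically efficient (under-saving).

dynamically efficient; MPK ≈ 0.160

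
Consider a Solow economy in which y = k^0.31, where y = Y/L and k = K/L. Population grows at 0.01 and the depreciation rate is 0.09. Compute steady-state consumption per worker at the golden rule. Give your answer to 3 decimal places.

n + δ = 0.01 + 0.09 = 0.1.
Maximizing c = f(k) − (n+δ)·k gives f'(k) = n+δ, i.e. 0.31·k^(0.31−1) = 0.1, so k_gold = (0.31/0.1)^(1/0.69) ≈ 5.1537.
y_gold = 5.1537^0.31 ≈ 1.6625.
c_gold = y_gold − (n+δ)·k_gold = 1.6625 − 0.1·5.1537 ≈ 1.1471.

c_gold ≈ 1.147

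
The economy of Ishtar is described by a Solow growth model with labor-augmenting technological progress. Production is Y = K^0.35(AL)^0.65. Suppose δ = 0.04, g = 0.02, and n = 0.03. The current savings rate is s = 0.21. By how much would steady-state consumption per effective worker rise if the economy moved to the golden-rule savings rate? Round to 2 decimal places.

Δc ≈ 0.10

The effective depreciation rate is n + g + δ = 0.03 + 0.02 + 0.04 = 0.09.
Current steady state (s = 0.21): k* = (0.21/0.09)^(1/0.65) ≈ 3.6823, y* = 3.6823^0.35 ≈ 1.5781, c* = (1−0.21)·1.5781 ≈ 1.2467.
Golden rule sets MPK = n+g+δ: 0.35·k^(0.35−1) = 0.09, so k_gold = (0.35/0.09)^(1/0.65) ≈ 8.0802.
y_gold = 8.0802^0.35 ≈ 2.0778, c_gold = y_gold − 0.09·k_gold ≈ 1.3506.
Gain: Δc = 1.3506 − 1.2467 ≈ 0.1038.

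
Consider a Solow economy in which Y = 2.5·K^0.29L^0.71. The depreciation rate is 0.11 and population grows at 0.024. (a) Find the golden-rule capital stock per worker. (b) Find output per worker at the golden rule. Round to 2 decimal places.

The effective depreciation rate is n + δ = 0.024 + 0.11 = 0.134.
Golden rule sets MPK = n+δ: 0.29·2.5·k^(0.29−1) = 0.134, so k_gold = (0.29·2.5/0.134)^(1/0.71) ≈ 10.7826.
y_gold = 2.5·10.7826^0.29 ≈ 4.9823.

(a) k_gold ≈ 10.78; (b) y_gold ≈ 4.98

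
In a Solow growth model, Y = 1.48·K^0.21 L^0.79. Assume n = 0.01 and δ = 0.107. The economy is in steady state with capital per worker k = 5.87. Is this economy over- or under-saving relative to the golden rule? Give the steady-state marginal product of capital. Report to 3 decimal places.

over-saving; MPK ≈ 0.077

Capital per worker breaks even when investment replaces (n + δ)·k; here n + δ = 0.117.
MPK = 0.21·1.48·k^(0.21−1) = 0.21·1.48·5.87^(-0.79) ≈ 0.0768.
MPK < 0.117, so the economy is dynamically inefficient (over-saving).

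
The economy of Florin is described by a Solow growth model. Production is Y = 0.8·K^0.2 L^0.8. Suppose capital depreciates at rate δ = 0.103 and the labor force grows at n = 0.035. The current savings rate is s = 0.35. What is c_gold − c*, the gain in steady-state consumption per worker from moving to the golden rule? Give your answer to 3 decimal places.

Δc ≈ 0.043

n + δ = 0.035 + 0.103 = 0.138.
Current steady state (s = 0.35): k* = (0.35·0.8/0.138)^(1/0.8) ≈ 2.4216, y* = 0.8·2.4216^0.2 ≈ 0.9548, c* = (1−0.35)·0.9548 ≈ 0.6206.
Golden rule sets MPK = n+δ: 0.2·0.8·k^(0.2−1) = 0.138, so k_gold = (0.2·0.8/0.138)^(1/0.8) ≈ 1.2031.
y_gold = 0.8·1.2031^0.2 ≈ 0.8301, c_gold = y_gold − 0.138·k_gold ≈ 0.6641.
Gain: Δc = 0.6641 − 0.6206 ≈ 0.0435.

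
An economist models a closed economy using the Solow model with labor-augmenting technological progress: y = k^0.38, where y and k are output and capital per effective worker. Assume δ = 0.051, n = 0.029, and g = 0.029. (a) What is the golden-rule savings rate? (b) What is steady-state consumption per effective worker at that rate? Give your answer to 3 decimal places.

Break-even investment rate: n + g + δ = 0.029 + 0.029 + 0.051 = 0.109.
For Cobb-Douglas, s_gold equals capital's share: s_gold = 0.38.
Setting f'(k) = n+g+δ gives 0.38·k^(0.38−1) = 0.109, hence k_gold = (0.38/0.109)^(1/0.62) ≈ 7.4950.
y_gold = 7.4950^0.38 ≈ 2.1499; c_gold = (1−0.38)·y_gold ≈ 1.3329.

(a) s_gold = 0.380; (b) c_gold ≈ 1.333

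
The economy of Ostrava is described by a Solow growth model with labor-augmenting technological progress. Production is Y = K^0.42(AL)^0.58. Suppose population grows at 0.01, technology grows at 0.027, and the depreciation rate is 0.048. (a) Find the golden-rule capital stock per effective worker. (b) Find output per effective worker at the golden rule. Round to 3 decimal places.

(a) k_gold ≈ 15.713; (b) y_gold ≈ 3.180

Capital per effective worker breaks even when investment replaces (n + g + δ)·k; here n + g + δ = 0.085.
At the golden rule the marginal product of capital equals n+g+δ: 0.42·k^(0.42−1) = 0.085. Solving, k_gold = (0.42/0.085)^(1/0.58) ≈ 15.7130.
y_gold = 15.7130^0.42 ≈ 3.1800.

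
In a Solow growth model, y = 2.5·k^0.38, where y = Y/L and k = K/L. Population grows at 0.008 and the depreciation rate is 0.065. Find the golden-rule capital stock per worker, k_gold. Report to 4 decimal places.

k_gold ≈ 62.7221

Break-even investment rate: n + δ = 0.008 + 0.065 = 0.073.
Setting f'(k) = n+δ gives 0.38·2.5·k^(0.38−1) = 0.073, hence k_gold = (0.38·2.5/0.073)^(1/0.62) ≈ 62.7221.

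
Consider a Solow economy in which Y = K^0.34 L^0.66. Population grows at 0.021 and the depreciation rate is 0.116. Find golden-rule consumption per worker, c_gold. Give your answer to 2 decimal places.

c_gold ≈ 1.05

Capital per worker breaks even when investment replaces (n + δ)·k; here n + δ = 0.137.
Maximizing c = f(k) − (n+δ)·k gives f'(k) = n+δ, i.e. 0.34·k^(0.34−1) = 0.137, so k_gold = (0.34/0.137)^(1/0.66) ≈ 3.9639.
y_gold = 3.9639^0.34 ≈ 1.5972.
c_gold = y_gold − (n+δ)·k_gold = 1.5972 − 0.137·3.9639 ≈ 1.0542.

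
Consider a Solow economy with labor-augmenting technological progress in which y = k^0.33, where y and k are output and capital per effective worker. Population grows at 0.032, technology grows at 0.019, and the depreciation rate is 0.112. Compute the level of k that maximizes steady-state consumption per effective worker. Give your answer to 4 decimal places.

Break-even investment rate: n + g + δ = 0.032 + 0.019 + 0.112 = 0.163.
Maximizing c = f(k) − (n+g+δ)·k gives f'(k) = n+g+δ, i.e. 0.33·k^(0.33−1) = 0.163, so k_gold = (0.33/0.163)^(1/0.67) ≈ 2.8655.

k_gold ≈ 2.8655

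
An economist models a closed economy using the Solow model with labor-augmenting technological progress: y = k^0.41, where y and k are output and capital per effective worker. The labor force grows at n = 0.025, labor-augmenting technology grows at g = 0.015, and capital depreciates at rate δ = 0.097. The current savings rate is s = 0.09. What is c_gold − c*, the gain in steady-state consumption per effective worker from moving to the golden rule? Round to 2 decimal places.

n + g + δ = 0.025 + 0.015 + 0.097 = 0.137.
Current steady state (s = 0.09): k* = (0.09/0.137)^(1/0.59) ≈ 0.4906, y* = 0.4906^0.41 ≈ 0.7468, c* = (1−0.09)·0.7468 ≈ 0.6796.
Golden rule sets MPK = n+g+δ: 0.41·k^(0.41−1) = 0.137, so k_gold = (0.41/0.137)^(1/0.59) ≈ 6.4104.
y_gold = 6.4104^0.41 ≈ 2.1420, c_gold = y_gold − 0.137·k_gold ≈ 1.2638.
Gain: Δc = 1.2638 − 0.6796 ≈ 0.5842.

Δc ≈ 0.58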